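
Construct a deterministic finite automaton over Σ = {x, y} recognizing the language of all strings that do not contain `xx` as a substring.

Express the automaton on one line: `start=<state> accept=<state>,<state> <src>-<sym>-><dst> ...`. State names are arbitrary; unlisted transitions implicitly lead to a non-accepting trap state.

start=q0 accept=q0,q1 q0-x->q1 q0-y->q0 q1-x->q2 q1-y->q0 q2-x->q2 q2-y->q2

This is the complement of 'contains `xx`'. Use the same substring-matching states — q0 through q2 holding how much of `xx` has just been matched — but flip the accepting set: everything except the trap q2 accepts.
3 states suffice.
        x   y  
>* q0   q1  q0 
 * q1   q2  q0 
   q2   q2  q2 
(> = start, * = accepting)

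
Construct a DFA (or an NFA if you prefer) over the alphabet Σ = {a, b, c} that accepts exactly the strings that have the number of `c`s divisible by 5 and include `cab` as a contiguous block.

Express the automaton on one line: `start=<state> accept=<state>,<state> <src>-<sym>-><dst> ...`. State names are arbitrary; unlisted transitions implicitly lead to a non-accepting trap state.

Run two small machines in parallel and take their product. The first has 5 states tracking the count of `c`s modulo 5; the second has 4 states tracking whether and how much of `cab` has been seen. A product state is a pair (one from each), accepting exactly when both do.
          a    b    c  
>  s0     s0   s0   s1 
   s1     s2   s3   s4 
   s2     s3   s5   s4 
   s3     s3   s3   s4 
   s4     s6   s7   s8 
   s5     s5   s5   s9 
   s6     s7   s9   s8 
   s7     s7   s7   s8 
   s8    s10  s11  s12 
   s9     s9   s9  s13 
   s10   s11  s13  s12 
   s11   s11  s11  s12 
   s12   s14  s15  s16 
   s13   s13  s13  s17 
   s14   s15  s17  s16 
   s15   s15  s15  s16 
   s16   s18   s0   s1 
   s17   s17  s17  s19 
   s18    s0  s19   s1 
 * s19   s19  s19   s5 
(> = start, * = accepting)

start=s0 accept=s19 s0-a->s0 s0-b->s0 s0-c->s1 s1-a->s2 s1-b->s3 s1-c->s4 s2-a->s3 s2-b->s5 s2-c->s4 s3-a->s3 s3-b->s3 s3-c->s4 s4-a->s6 s4-b->s7 s4-c->s8 s5-a->s5 s5-b->s5 s5-c->s9 s6-a->s7 s6-b->s9 s6-c->s8 s7-a->s7 s7-b->s7 s7-c->s8 s8-a->s10 s8-b->s11 s8-c->s12 s9-a->s9 s9-b->s9 s9-c->s13 s10-a->s11 s10-b->s13 s10-c->s12 s11-a->s11 s11-b->s11 s11-c->s12 s12-a->s14 s12-b->s15 s12-c->s16 s13-a->s13 s13-b->s13 s13-c->s17 s14-a->s15 s14-b->s17 s14-c->s16 s15-a->s15 s15-b->s15 s15-c->s16 s16-a->s18 s16-b->s0 s16-c->s1 s17-a->s17 s17-b->s17 s17-c->s19 s18-a->s0 s18-b->s19 s18-c->s1 s19-a->s19 s19-b->s19 s19-c->s5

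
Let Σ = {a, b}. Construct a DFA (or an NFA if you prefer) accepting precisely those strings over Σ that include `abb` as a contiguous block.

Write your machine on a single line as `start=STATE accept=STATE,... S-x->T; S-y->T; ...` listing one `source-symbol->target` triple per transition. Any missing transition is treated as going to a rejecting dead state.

start=s0; accept=s3; s0-a->s1; s0-b->s0; s1-a->s1; s1-b->s2; s2-a->s1; s2-b->s3; s3-a->s3; s3-b->s3

States s0..s2 record the length of the longest prefix of `abb` that matches the current input suffix. Reaching s3 means `abb` has been seen, and we stay there forever. Accept from s3.
        a   b  
>  s0   s1  s0 
   s1   s1  s2 
   s2   s1  s3 
 * s3   s3  s3 
(> = start, * = accepting)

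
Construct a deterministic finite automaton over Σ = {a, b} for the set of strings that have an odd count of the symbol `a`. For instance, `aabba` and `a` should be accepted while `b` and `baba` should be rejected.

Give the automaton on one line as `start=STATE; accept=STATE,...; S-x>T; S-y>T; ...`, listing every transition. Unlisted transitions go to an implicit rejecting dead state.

start=s0; accept=s1; s0-a>s1; s0-b>s0; s1-a>s0; s1-b>s1

Keep the running count of `a`s modulo 2: each `a` advances along the cycle s0 → s1 → s0 while other symbols loop. Accept at s1.
With 2 states:
        a   b  
>  s0   s1  s0 
 * s1   s0  s1 
(> = start, * = accepting)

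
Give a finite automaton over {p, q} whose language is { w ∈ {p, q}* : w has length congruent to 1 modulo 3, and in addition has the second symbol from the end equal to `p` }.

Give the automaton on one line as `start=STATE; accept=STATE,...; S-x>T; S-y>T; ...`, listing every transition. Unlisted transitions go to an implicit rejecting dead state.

start=s0; accept=s11,s12; s0-p>s1; s0-q>s2; s1-p>s3; s1-q>s4; s2-p>s5; s2-q>s6; s3-p>s7; s3-q>s8; s4-p>s9; s4-q>s10; s5-p>s7; s5-q>s8; s6-p>s9; s6-q>s10; s7-p>s11; s7-q>s12; s8-p>s13; s8-q>s14; s9-p>s11; s9-q>s12; s10-p>s13; s10-q>s14; s11-p>s3; s11-q>s4; s12-p>s5; s12-q>s6; s13-p>s3; s13-q>s4; s14-p>s5; s14-q>s6

Handle the two conditions separately and then intersect. One (3 states) tracks the input length modulo 3; the other (7 states) tracks the last 2 symbols read. Each combined state is a pair, one component from each; accept when both components accept.
          p    q  
>  s0     s1   s2 
   s1     s3   s4 
   s2     s5   s6 
   s3     s7   s8 
   s4     s9  s10 
   s5     s7   s8 
   s6     s9  s10 
   s7    s11  s12 
   s8    s13  s14 
   s9    s11  s12 
   s10   s13  s14 
 * s11    s3   s4 
 * s12    s5   s6 
   s13    s3   s4 
   s14    s5   s6 
(> = start, * = accepting)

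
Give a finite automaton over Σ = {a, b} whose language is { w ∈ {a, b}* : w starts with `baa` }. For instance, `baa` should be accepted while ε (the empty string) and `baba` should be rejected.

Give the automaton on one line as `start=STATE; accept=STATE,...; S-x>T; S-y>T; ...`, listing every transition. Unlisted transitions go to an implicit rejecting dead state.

start=S0; accept=S3; S0-a>S4; S0-b>S1; S1-a>S2; S1-b>S4; S2-a>S3; S2-b>S4; S3-a>S3; S3-b>S3; S4-a>S4; S4-b>S4

Check the first 3 symbols one by one: S0 through S2 record how many have matched `baa` so far; any wrong symbol goes to the dead state S4. After all 3 match we enter the accepting sink S3.
A 5-state machine:
        a   b  
>  S0   S4  S1 
   S1   S2  S4 
   S2   S3  S4 
 * S3   S3  S3 
   S4   S4  S4 
(> = start, * = accepting)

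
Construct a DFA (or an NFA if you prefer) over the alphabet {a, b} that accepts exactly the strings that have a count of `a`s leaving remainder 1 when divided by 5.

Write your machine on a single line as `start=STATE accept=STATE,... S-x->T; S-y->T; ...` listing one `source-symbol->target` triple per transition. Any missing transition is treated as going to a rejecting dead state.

start=s0; accept=s1; s0-a->s1; s0-b->s0; s1-a->s2; s1-b->s1; s2-a->s3; s2-b->s2; s3-a->s4; s3-b->s3; s4-a->s0; s4-b->s4

The only thing that matters is how many `a`s have appeared, reduced mod 5. Use one state per residue: s0 for 0, …, s4 for 4. Reading `a` moves to the next residue; anything else stays put. s1 is accepting.
A 5-state machine:
        a   b  
>  s0   s1  s0 
 * s1   s2  s1 
   s2   s3  s2 
   s3   s4  s3 
   s4   s0  s4 
(> = start, * = accepting)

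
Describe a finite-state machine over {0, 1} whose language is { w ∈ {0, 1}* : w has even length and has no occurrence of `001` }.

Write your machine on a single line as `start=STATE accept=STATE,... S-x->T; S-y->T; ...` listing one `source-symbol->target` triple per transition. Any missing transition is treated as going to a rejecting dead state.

Handle the two conditions separately and then intersect. One (2 states) tracks the input length modulo 2; the other (4 states) tracks partial matches of the forbidden pattern `001`. Each combined state is a pair, one component from each; accept when both components accept. Minimizing collapses redundant product states.
With 7 states:
        0   1  
>* S0   S1  S2 
   S1   S3  S0 
   S2   S4  S0 
 * S3   S5  S6 
 * S4   S5  S2 
   S5   S3  S6 
   S6   S6  S6 
(> = start, * = accepting)

start=S0; accept=S0,S3,S4; S0-0->S1; S0-1->S2; S1-0->S3; S1-1->S0; S2-0->S4; S2-1->S0; S3-0->S5; S3-1->S6; S4-0->S5; S4-1->S2; S5-0->S3; S5-1->S6; S6-0->S6; S6-1->S6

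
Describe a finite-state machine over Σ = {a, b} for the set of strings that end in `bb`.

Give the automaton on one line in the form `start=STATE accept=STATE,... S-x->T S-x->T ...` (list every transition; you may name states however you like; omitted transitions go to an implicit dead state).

start=S0 accept=S2 S0-a->S0 S0-b->S1 S1-a->S0 S1-b->S2 S2-a->S0 S2-b->S2

Remember how much of `bb` the current input suffix matches. State S0 means no match yet; S1 means the last symbol is `b`; S2 means the last 2 symbols are `bb`. Only S2 accepts. On a mismatch, fall back to the longest proper suffix that is still a prefix of `bb`.
A 3-state machine:
        a   b  
>  S0   S0  S1 
   S1   S0  S2 
 * S2   S0  S2 
(> = start, * = accepting)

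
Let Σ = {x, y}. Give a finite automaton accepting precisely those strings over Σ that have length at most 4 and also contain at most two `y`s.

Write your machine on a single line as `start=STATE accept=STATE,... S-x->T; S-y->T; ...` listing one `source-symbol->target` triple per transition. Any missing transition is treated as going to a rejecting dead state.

start=s0; accept=s0,s1,s2,s3,s4,s5,s6,s7,s9; s0-x->s1; s0-y->s2; s1-x->s3; s1-y->s4; s2-x->s4; s2-y->s5; s3-x->s6; s3-y->s6; s4-x->s6; s4-y->s7; s5-x->s7; s5-y->s8; s6-x->s9; s6-y->s9; s7-x->s9; s7-y->s8; s8-x->s8; s8-y->s8; s9-x->s8; s9-y->s8

Run two small machines in parallel and take their product. One (6 states) tracks the input length, saturating at 5; the other (4 states) tracks the count of `y`s, saturating at 3. Each combined state is a pair, one component from each; accept when both components accept. After merging equivalent states the machine shrinks.
10 states suffice.
        x   y  
>* s0   s1  s2 
 * s1   s3  s4 
 * s2   s4  s5 
 * s3   s6  s6 
 * s4   s6  s7 
 * s5   s7  s8 
 * s6   s9  s9 
 * s7   s9  s8 
   s8   s8  s8 
 * s9   s8  s8 
(> = start, * = accepting)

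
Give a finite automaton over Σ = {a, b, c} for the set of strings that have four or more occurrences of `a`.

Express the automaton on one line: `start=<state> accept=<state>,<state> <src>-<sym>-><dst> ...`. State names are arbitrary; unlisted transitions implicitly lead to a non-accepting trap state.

start=q0 accept=q4,q5 q0-a->q1 q0-b->q0 q0-c->q0 q1-a->q2 q1-b->q1 q1-c->q1 q2-a->q3 q2-b->q2 q2-c->q2 q3-a->q4 q3-b->q3 q3-c->q3 q4-a->q5 q4-b->q4 q4-c->q4 q5-a->q5 q5-b->q5 q5-c->q5

Count `a`s, saturating at 5: states q0 through q4 mean 0 through 4 `a`s seen; q5 means more than 4. Each `a` increments (capped at q5); other symbols loop. Accept from {q4, q5}.
6 states suffice.
        a   b   c  
>  q0   q1  q0  q0 
   q1   q2  q1  q1 
   q2   q3  q2  q2 
   q3   q4  q3  q3 
 * q4   q5  q4  q4 
 * q5   q5  q5  q5 
(> = start, * = accepting)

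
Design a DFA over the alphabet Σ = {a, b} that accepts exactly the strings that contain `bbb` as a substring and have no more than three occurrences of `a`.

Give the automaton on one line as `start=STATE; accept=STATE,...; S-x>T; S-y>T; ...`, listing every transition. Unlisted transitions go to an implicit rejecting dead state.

start=q0; accept=q9,q13,q15,q16; q0-a>q1; q0-b>q2; q1-a>q3; q1-b>q4; q2-a>q1; q2-b>q5; q3-a>q6; q3-b>q7; q4-a>q3; q4-b>q8; q5-a>q1; q5-b>q9; q6-a>q10; q6-b>q11; q7-a>q6; q7-b>q12; q8-a>q3; q8-b>q13; q9-a>q13; q9-b>q9; q10-a>q10; q10-b>q10; q11-a>q10; q11-b>q14; q12-a>q6; q12-b>q15; q13-a>q15; q13-b>q13; q14-a>q10; q14-b>q16; q15-a>q16; q15-b>q15; q16-a>q10; q16-b>q16

Run two small machines in parallel and take their product. The first has 4 states tracking whether and how much of `bbb` has been seen; the second has 5 states tracking the count of `a`s, saturating at 4. A product state is a pair (one from each), accepting exactly when both do. Equivalent product states are then merged.
A 17-state machine:
          a    b  
>  q0     q1   q2 
   q1     q3   q4 
   q2     q1   q5 
   q3     q6   q7 
   q4     q3   q8 
   q5     q1   q9 
   q6    q10  q11 
   q7     q6  q12 
   q8     q3  q13 
 * q9    q13   q9 
   q10   q10  q10 
   q11   q10  q14 
   q12    q6  q15 
 * q13   q15  q13 
   q14   q10  q16 
 * q15   q16  q15 
 * q16   q10  q16 
(> = start, * = accepting)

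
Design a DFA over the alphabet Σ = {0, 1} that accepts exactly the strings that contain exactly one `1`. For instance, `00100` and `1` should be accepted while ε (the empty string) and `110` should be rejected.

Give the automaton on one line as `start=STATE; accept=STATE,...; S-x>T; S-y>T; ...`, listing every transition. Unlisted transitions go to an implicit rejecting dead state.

Only the number of `1`s matters, and only up to 2. Make a chain S0 → S1 → S2 advanced by each `1` (with S2 absorbing); every other symbol self-loops. The accepting set is {S1}.
3 states suffice.
        0   1  
>  S0   S0  S1 
 * S1   S1  S2 
   S2   S2  S2 
(> = start, * = accepting)

start=S0; accept=S1; S0-0>S0; S0-1>S1; S1-0>S1; S1-1>S2; S2-0>S2; S2-1>S2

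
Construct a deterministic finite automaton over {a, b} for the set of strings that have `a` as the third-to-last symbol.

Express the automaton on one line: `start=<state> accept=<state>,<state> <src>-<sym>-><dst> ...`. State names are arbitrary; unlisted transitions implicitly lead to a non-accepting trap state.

start=s0 accept=s7,s8,s9,s10 s0-a->s1 s0-b->s2 s1-a->s3 s1-b->s4 s2-a->s5 s2-b->s6 s3-a->s7 s3-b->s8 s4-a->s9 s4-b->s10 s5-a->s11 s5-b->s12 s6-a->s13 s6-b->s14 s7-a->s7 s7-b->s8 s8-a->s9 s8-b->s10 s9-a->s11 s9-b->s12 s10-a->s13 s10-b->s14 s11-a->s7 s11-b->s8 s12-a->s9 s12-b->s10 s13-a->s11 s13-b->s12 s14-a->s13 s14-b->s14

A DFA must remember the last 3 symbols (since which symbol is third-to-last isn't known until the input ends). Use one state per possible window of the last ≤3 symbols; accept from those whose window starts with `a`.
With 15 states:
          a    b  
>  s0     s1   s2 
   s1     s3   s4 
   s2     s5   s6 
   s3     s7   s8 
   s4     s9  s10 
   s5    s11  s12 
   s6    s13  s14 
 * s7     s7   s8 
 * s8     s9  s10 
 * s9    s11  s12 
 * s10   s13  s14 
   s11    s7   s8 
   s12    s9  s10 
   s13   s11  s12 
   s14   s13  s14 
(> = start, * = accepting)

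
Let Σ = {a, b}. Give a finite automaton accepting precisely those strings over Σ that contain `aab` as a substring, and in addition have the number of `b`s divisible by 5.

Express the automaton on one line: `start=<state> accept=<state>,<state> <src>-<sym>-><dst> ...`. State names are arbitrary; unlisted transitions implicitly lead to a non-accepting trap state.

start=s0 accept=s15 s0-a->s1 s0-b->s2 s1-a->s3 s1-b->s2 s2-a->s4 s2-b->s5 s3-a->s3 s3-b->s6 s4-a->s6 s4-b->s5 s5-a->s7 s5-b->s8 s6-a->s6 s6-b->s9 s7-a->s9 s7-b->s8 s8-a->s10 s8-b->s11 s9-a->s9 s9-b->s12 s10-a->s12 s10-b->s11 s11-a->s13 s11-b->s0 s12-a->s12 s12-b->s14 s13-a->s14 s13-b->s0 s14-a->s14 s14-b->s15 s15-a->s15 s15-b->s6

Build one automaton per condition and run them in lockstep. One (4 states) tracks whether and how much of `aab` has been seen; the other (5 states) tracks the count of `b`s modulo 5. Each combined state is a pair, one component from each; accept when both components accept. Equivalent product states are then merged.
          a    b  
>  s0     s1   s2 
   s1     s3   s2 
   s2     s4   s5 
   s3     s3   s6 
   s4     s6   s5 
   s5     s7   s8 
   s6     s6   s9 
   s7     s9   s8 
   s8    s10  s11 
   s9     s9  s12 
   s10   s12  s11 
   s11   s13   s0 
   s12   s12  s14 
   s13   s14   s0 
   s14   s14  s15 
 * s15   s15   s6 
(> = start, * = accepting)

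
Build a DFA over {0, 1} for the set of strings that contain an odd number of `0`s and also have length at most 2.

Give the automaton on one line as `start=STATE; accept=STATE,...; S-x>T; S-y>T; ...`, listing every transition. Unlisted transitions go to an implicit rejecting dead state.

start=q0; accept=q1,q4; q0-0>q1; q0-1>q2; q1-0>q3; q1-1>q4; q2-0>q4; q2-1>q3; q3-0>q5; q3-1>q6; q4-0>q6; q4-1>q5; q5-0>q6; q5-1>q5; q6-0>q5; q6-1>q6

Run two small machines in parallel and take their product. One (2 states) tracks the count of `0`s modulo 2; the other (4 states) tracks the input length, saturating at 3. Each combined state is a pair, one component from each; accept when both components accept.
        0   1  
>  q0   q1  q2 
 * q1   q3  q4 
   q2   q4  q3 
   q3   q5  q6 
 * q4   q6  q5 
   q5   q6  q5 
   q6   q5  q6 
(> = start, * = accepting)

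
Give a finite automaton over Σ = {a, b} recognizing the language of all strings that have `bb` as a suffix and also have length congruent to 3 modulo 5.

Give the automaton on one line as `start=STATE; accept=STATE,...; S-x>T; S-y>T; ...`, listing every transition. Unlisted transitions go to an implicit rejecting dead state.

Handle the two conditions separately and then intersect. One (3 states) tracks how much of the suffix `bb` has currently been matched; the other (5 states) tracks the input length modulo 5. Each combined state is a pair, one component from each; accept when both components accept.
With 15 states:
          a    b  
>  S0     S1   S2 
   S1     S3   S4 
   S2     S3   S5 
   S3     S6   S7 
   S4     S6   S8 
   S5     S6   S8 
   S6     S9  S10 
   S7     S9  S11 
 * S8     S9  S11 
   S9     S0  S12 
   S10    S0  S13 
   S11    S0  S13 
   S12    S1  S14 
   S13    S1  S14 
   S14    S3   S5 
(> = start, * = accepting)

start=S0; accept=S8; S0-a>S1; S0-b>S2; S1-a>S3; S1-b>S4; S2-a>S3; S2-b>S5; S3-a>S6; S3-b>S7; S4-a>S6; S4-b>S8; S5-a>S6; S5-b>S8; S6-a>S9; S6-b>S10; S7-a>S9; S7-b>S11; S8-a>S9; S8-b>S11; S9-a>S0; S9-b>S12; S10-a>S0; S10-b>S13; S11-a>S0; S11-b>S13; S12-a>S1; S12-b>S14; S13-a>S1; S13-b>S14; S14-a>S3; S14-b>S5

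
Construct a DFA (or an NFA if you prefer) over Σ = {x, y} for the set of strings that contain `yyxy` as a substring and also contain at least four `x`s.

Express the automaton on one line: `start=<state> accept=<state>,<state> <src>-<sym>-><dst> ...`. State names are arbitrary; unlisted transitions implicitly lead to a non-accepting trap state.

Handle the two conditions separately and then intersect. One (5 states) tracks whether and how much of `yyxy` has been seen; the other (6 states) tracks the count of `x`s, saturating at 5. Each combined state is a pair, one component from each; accept when both components accept. After merging equivalent states the machine shrinks.
20 states suffice.
          x    y  
>  q0     q1   q2 
   q1     q3   q4 
   q2     q1   q5 
   q3     q6   q7 
   q4     q3   q8 
   q5     q9   q5 
   q6     q6  q10 
   q7     q6  q11 
   q8    q12   q8 
   q9     q3  q13 
   q10    q6  q14 
   q11   q15  q11 
   q12    q6  q16 
   q13   q16  q13 
   q14   q17  q14 
   q15    q6  q18 
   q16   q18  q16 
   q17    q6  q19 
   q18   q19  q18 
 * q19   q19  q19 
(> = start, * = accepting)

start=q0 accept=q19 q0-x->q1 q0-y->q2 q1-x->q3 q1-y->q4 q2-x->q1 q2-y->q5 q3-x->q6 q3-y->q7 q4-x->q3 q4-y->q8 q5-x->q9 q5-y->q5 q6-x->q6 q6-y->q10 q7-x->q6 q7-y->q11 q8-x->q12 q8-y->q8 q9-x->q3 q9-y->q13 q10-x->q6 q10-y->q14 q11-x->q15 q11-y->q11 q12-x->q6 q12-y->q16 q13-x->q16 q13-y->q13 q14-x->q17 q14-y->q14 q15-x->q6 q15-y->q18 q16-x->q18 q16-y->q16 q17-x->q6 q17-y->q19 q18-x->q19 q18-y->q18 q19-x->q19 q19-y->q19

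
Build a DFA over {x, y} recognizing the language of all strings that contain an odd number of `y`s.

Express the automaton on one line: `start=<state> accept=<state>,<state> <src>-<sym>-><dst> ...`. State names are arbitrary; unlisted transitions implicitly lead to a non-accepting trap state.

start=A accept=B A-x->A A-y->B B-x->B B-y->A

The only thing that matters is how many `y`s have appeared, reduced mod 2. Use one state per residue: A for 0, …, B for 1. Reading `y` moves to the next residue; anything else stays put. B is accepting.
       x  y 
>  A   A  B 
 * B   B  A 
(> = start, * = accepting)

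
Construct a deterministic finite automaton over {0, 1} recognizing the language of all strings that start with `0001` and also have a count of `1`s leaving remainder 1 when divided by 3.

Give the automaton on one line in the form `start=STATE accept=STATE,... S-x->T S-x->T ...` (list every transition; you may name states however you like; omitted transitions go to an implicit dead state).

Handle the two conditions separately and then intersect. One (6 states) tracks whether the input so far still matches the prefix `0001`; the other (3 states) tracks the count of `1`s modulo 3. Each combined state is a pair, one component from each; accept when both components accept. Equivalent product states are then merged.
An 8-state machine:
        0   1  
>  S0   S1  S2 
   S1   S3  S2 
   S2   S2  S2 
   S3   S4  S2 
   S4   S2  S5 
 * S5   S5  S6 
   S6   S6  S7 
   S7   S7  S5 
(> = start, * = accepting)

start=S0 accept=S5 S0-0->S1 S0-1->S2 S1-0->S3 S1-1->S2 S2-0->S2 S2-1->S2 S3-0->S4 S3-1->S2 S4-0->S2 S4-1->S5 S5-0->S5 S5-1->S6 S6-0->S6 S6-1->S7 S7-0->S7 S7-1->S5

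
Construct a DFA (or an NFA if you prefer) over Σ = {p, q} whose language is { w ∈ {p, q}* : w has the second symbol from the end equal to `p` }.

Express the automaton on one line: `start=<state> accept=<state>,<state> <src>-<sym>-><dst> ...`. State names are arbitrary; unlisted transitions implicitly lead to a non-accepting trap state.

start=s0 accept=s3,s4 s0-p->s1 s0-q->s2 s1-p->s3 s1-q->s4 s2-p->s5 s2-q->s6 s3-p->s3 s3-q->s4 s4-p->s5 s4-q->s6 s5-p->s3 s5-q->s4 s6-p->s5 s6-q->s6

Because acceptance depends on a position counted from the end, the machine has to buffer the most recent 2 symbols. Make each state the string of the last up-to-2 symbols read; on input `x` shift the window left and append `x`. Accept when the buffered window has length 2 and begins with `p`.
With 7 states:
        p   q  
>  s0   s1  s2 
   s1   s3  s4 
   s2   s5  s6 
 * s3   s3  s4 
 * s4   s5  s6 
   s5   s3  s4 
   s6   s5  s6 
(> = start, * = accepting)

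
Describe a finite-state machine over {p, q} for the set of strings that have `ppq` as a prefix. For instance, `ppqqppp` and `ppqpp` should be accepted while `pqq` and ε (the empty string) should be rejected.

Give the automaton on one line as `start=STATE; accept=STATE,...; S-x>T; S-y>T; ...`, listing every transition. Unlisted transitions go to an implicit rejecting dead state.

Walk along `ppq` while the input agrees: from s0 take `p` to s1, and so on. Any deviation drops to the rejecting sink s4. Once s3 is reached the prefix is confirmed and every continuation is accepted.
With 5 states:
        p   q  
>  s0   s1  s4 
   s1   s2  s4 
   s2   s4  s3 
 * s3   s3  s3 
   s4   s4  s4 
(> = start, * = accepting)

start=s0; accept=s3; s0-p>s1; s0-q>s4; s1-p>s2; s1-q>s4; s2-p>s4; s2-q>s3; s3-p>s3; s3-q>s3; s4-p>s4; s4-q>s4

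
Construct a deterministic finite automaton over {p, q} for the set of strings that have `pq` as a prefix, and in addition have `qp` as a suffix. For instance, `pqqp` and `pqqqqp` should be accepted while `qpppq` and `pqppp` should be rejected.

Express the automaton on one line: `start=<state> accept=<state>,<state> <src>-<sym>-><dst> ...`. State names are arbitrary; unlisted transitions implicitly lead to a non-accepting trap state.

start=s0 accept=s6 s0-p->s1 s0-q->s2 s1-p->s3 s1-q->s4 s2-p->s5 s2-q->s2 s3-p->s3 s3-q->s2 s4-p->s6 s4-q->s4 s5-p->s3 s5-q->s2 s6-p->s7 s6-q->s4 s7-p->s7 s7-q->s4

Run two small machines in parallel and take their product. One (4 states) tracks whether the input so far still matches the prefix `pq`; the other (3 states) tracks how much of the suffix `qp` has currently been matched. Each combined state is a pair, one component from each; accept when both components accept.
8 states suffice.
        p   q  
>  s0   s1  s2 
   s1   s3  s4 
   s2   s5  s2 
   s3   s3  s2 
   s4   s6  s4 
   s5   s3  s2 
 * s6   s7  s4 
   s7   s7  s4 
(> = start, * = accepting)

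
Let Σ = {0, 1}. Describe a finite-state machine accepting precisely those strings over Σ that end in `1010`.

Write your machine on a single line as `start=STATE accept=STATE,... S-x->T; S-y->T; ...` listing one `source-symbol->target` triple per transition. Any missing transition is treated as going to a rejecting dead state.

start=S0; accept=S4; S0-0->S0; S0-1->S1; S1-0->S2; S1-1->S1; S2-0->S0; S2-1->S3; S3-0->S4; S3-1->S1; S4-0->S0; S4-1->S3

Remember how much of `1010` the current input suffix matches. State S0 means no match yet; S1 means the last symbol is `1`; S2 means the last 2 symbols are `10`; S3 means the last 3 symbols are `101`; S4 means the last 4 symbols are `1010`. Only S4 accepts. On a mismatch, fall back to the longest proper suffix that is still a prefix of `1010`.
        0   1  
>  S0   S0  S1 
   S1   S2  S1 
   S2   S0  S3 
   S3   S4  S1 
 * S4   S0  S3 
(> = start, * = accepting)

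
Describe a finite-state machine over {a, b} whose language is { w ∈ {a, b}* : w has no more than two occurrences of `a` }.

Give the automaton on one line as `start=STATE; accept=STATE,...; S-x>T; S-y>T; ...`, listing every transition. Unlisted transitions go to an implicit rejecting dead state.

start=s0; accept=s0,s1,s2; s0-a>s1; s0-b>s0; s1-a>s2; s1-b>s1; s2-a>s3; s2-b>s2; s3-a>s3; s3-b>s3

Count `a`s, saturating at 3: states s0 through s2 mean 0 through 2 `a`s seen; s3 means more than 2. Each `a` increments (capped at s3); other symbols loop. Accept from {s0, s1, s2}.
With 4 states:
        a   b  
>* s0   s1  s0 
 * s1   s2  s1 
 * s2   s3  s2 
   s3   s3  s3 
(> = start, * = accepting)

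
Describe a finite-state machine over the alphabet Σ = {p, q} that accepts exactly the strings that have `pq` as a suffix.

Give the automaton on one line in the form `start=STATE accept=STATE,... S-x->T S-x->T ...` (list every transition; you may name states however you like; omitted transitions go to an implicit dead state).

Let each state record the length of the longest suffix of the input read so far that is also a prefix of `pq`. S1 means the last symbol is `p`; S2 means the last 2 symbols are `pq`. Accept only at S2, where the string currently ends in `pq`.
With 3 states:
        p   q  
>  S0   S1  S0 
   S1   S1  S2 
 * S2   S1  S0 
(> = start, * = accepting)

start=S0 accept=S2 S0-p->S1 S0-q->S0 S1-p->S1 S1-q->S2 S2-p->S1 S2-q->S0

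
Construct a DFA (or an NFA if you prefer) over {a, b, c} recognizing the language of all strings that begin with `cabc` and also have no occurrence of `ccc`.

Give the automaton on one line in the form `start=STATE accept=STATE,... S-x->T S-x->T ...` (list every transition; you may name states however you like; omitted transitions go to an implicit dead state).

Run two small machines in parallel and take their product. The first has 6 states tracking whether the input so far still matches the prefix `cabc`; the second has 4 states tracking partial matches of the forbidden pattern `ccc`. A product state is a pair (one from each), accepting exactly when both do. Equivalent product states are then merged.
8 states suffice.
        a   b   c  
>  q0   q1  q1  q2 
   q1   q1  q1  q1 
   q2   q3  q1  q1 
   q3   q1  q4  q1 
   q4   q1  q1  q5 
 * q5   q6  q6  q7 
 * q6   q6  q6  q5 
 * q7   q6  q6  q1 
(> = start, * = accepting)

start=q0 accept=q5,q6,q7 q0-a->q1 q0-b->q1 q0-c->q2 q1-a->q1 q1-b->q1 q1-c->q1 q2-a->q3 q2-b->q1 q2-c->q1 q3-a->q1 q3-b->q4 q3-c->q1 q4-a->q1 q4-b->q1 q4-c->q5 q5-a->q6 q5-b->q6 q5-c->q7 q6-a->q6 q6-b->q6 q6-c->q5 q7-a->q6 q7-b->q6 q7-c->q1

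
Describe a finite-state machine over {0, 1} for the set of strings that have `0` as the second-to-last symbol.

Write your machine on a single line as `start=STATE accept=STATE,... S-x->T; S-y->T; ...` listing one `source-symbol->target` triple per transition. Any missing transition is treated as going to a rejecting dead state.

A DFA must remember the last 2 symbols (since which symbol is second-to-last isn't known until the input ends). Use one state per possible window of the last ≤2 symbols; accept from those whose window starts with `0`.
With 7 states:
       0  1 
>  A   B  C 
   B   D  E 
   C   F  G 
 * D   D  E 
 * E   F  G 
   F   D  E 
   G   F  G 
(> = start, * = accepting)

start=A; accept=D,E; A-0->B; A-1->C; B-0->D; B-1->E; C-0->F; C-1->G; D-0->D; D-1->E; E-0->F; E-1->G; F-0->D; F-1->E; G-0->F; G-1->G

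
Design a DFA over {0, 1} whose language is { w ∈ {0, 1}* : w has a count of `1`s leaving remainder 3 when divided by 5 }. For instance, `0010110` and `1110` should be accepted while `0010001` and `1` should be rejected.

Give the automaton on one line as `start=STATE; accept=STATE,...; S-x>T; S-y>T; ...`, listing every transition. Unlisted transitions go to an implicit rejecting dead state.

start=S0; accept=S3; S0-0>S0; S0-1>S1; S1-0>S1; S1-1>S2; S2-0>S2; S2-1>S3; S3-0>S3; S3-1>S4; S4-0>S4; S4-1>S0

The only thing that matters is how many `1`s have appeared, reduced mod 5. Use one state per residue: S0 for 0, …, S4 for 4. Reading `1` moves to the next residue; anything else stays put. S3 is accepting.
        0   1  
>  S0   S0  S1 
   S1   S1  S2 
   S2   S2  S3 
 * S3   S3  S4 
   S4   S4  S0 
(> = start, * = accepting)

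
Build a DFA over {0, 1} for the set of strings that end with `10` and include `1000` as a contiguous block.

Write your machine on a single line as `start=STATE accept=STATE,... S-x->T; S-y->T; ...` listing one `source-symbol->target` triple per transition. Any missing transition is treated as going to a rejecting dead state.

start=s0; accept=s6; s0-0->s0; s0-1->s1; s1-0->s2; s1-1->s1; s2-0->s3; s2-1->s1; s3-0->s4; s3-1->s1; s4-0->s4; s4-1->s5; s5-0->s6; s5-1->s5; s6-0->s4; s6-1->s5

Run two small machines in parallel and take their product. One (3 states) tracks how much of the suffix `10` has currently been matched; the other (5 states) tracks whether and how much of `1000` has been seen. Each combined state is a pair, one component from each; accept when both components accept.
7 states suffice.
        0   1  
>  s0   s0  s1 
   s1   s2  s1 
   s2   s3  s1 
   s3   s4  s1 
   s4   s4  s5 
   s5   s6  s5 
 * s6   s4  s5 
(> = start, * = accepting)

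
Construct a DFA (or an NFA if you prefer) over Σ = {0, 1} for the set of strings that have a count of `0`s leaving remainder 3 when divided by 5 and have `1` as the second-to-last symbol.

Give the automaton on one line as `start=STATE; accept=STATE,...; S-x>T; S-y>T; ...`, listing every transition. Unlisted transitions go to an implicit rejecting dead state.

start=A; accept=N,S; A-0>B; A-1>C; B-0>D; B-1>E; C-0>F; C-1>G; D-0>H; D-1>I; E-0>J; E-1>K; F-0>D; F-1>E; G-0>F; G-1>G; H-0>L; H-1>M; I-0>N; I-1>O; J-0>H; J-1>I; K-0>J; K-1>K; L-0>P; L-1>Q; M-0>R; M-1>S; N-0>L; N-1>M; O-0>N; O-1>O; P-0>T; P-1>U; Q-0>V; Q-1>W; R-0>P; R-1>Q; S-0>R; S-1>S; T-0>D; T-1>E; U-0>F; U-1>G; V-0>T; V-1>U; W-0>V; W-1>W

Build one automaton per condition and run them in lockstep. One (5 states) tracks the count of `0`s modulo 5; the other (7 states) tracks the last 2 symbols read. Each combined state is a pair, one component from each; accept when both components accept.
       0  1 
>  A   B  C 
   B   D  E 
   C   F  G 
   D   H  I 
   E   J  K 
   F   D  E 
   G   F  G 
   H   L  M 
   I   N  O 
   J   H  I 
   K   J  K 
   L   P  Q 
   M   R  S 
 * N   L  M 
   O   N  O 
   P   T  U 
   Q   V  W 
   R   P  Q 
 * S   R  S 
   T   D  E 
   U   F  G 
   V   T  U 
   W   V  W 
(> = start, * = accepting)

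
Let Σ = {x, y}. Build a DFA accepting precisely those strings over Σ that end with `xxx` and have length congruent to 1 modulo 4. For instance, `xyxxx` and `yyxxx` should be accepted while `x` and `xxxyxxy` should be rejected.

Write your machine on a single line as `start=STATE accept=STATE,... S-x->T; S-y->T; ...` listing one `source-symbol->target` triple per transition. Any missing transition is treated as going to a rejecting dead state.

Run two small machines in parallel and take their product. The first has 4 states tracking how much of the suffix `xxx` has currently been matched; the second has 4 states tracking the input length modulo 4. A product state is a pair (one from each), accepting exactly when both do. Equivalent product states are then merged.
7 states suffice.
        x   y  
>  s0   s1  s1 
   s1   s2  s2 
   s2   s3  s4 
   s3   s5  s0 
   s4   s0  s0 
   s5   s6  s1 
 * s6   s2  s2 
(> = start, * = accepting)

start=s0; accept=s6; s0-x->s1; s0-y->s1; s1-x->s2; s1-y->s2; s2-x->s3; s2-y->s4; s3-x->s5; s3-y->s0; s4-x->s0; s4-y->s0; s5-x->s6; s5-y->s1; s6-x->s2; s6-y->s2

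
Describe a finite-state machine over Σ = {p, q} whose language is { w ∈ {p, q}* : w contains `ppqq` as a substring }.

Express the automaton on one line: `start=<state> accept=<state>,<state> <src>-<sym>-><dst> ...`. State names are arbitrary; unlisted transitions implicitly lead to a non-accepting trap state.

start=A accept=E A-p->B A-q->A B-p->C B-q->A C-p->C C-q->D D-p->B D-q->E E-p->E E-q->E

Track how much of `ppqq` has been matched so far: state A is no progress, E is the absorbing accept state reached once `ppqq` has occurred. Intermediate states record partial matches; on a mismatch, fall back to the longest reusable overlap.
       p  q 
>  A   B  A 
   B   C  A 
   C   C  D 
   D   B  E 
 * E   E  E 
(> = start, * = accepting)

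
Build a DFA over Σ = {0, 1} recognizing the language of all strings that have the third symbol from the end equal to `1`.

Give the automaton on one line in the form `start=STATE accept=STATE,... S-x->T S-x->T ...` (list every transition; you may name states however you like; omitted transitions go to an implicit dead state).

A DFA must remember the last 3 symbols (since which symbol is third-to-last isn't known until the input ends). Use one state per possible window of the last ≤3 symbols; accept from those whose window starts with `1`.
          0    1  
>  S0     S1   S2 
   S1     S3   S4 
   S2     S5   S6 
   S3     S7   S8 
   S4     S9  S10 
   S5    S11  S12 
   S6    S13  S14 
   S7     S7   S8 
   S8     S9  S10 
   S9    S11  S12 
   S10   S13  S14 
 * S11    S7   S8 
 * S12    S9  S10 
 * S13   S11  S12 
 * S14   S13  S14 
(> = start, * = accepting)

start=S0 accept=S11,S12,S13,S14 S0-0->S1 S0-1->S2 S1-0->S3 S1-1->S4 S2-0->S5 S2-1->S6 S3-0->S7 S3-1->S8 S4-0->S9 S4-1->S10 S5-0->S11 S5-1->S12 S6-0->S13 S6-1->S14 S7-0->S7 S7-1->S8 S8-0->S9 S8-1->S10 S9-0->S11 S9-1->S12 S10-0->S13 S10-1->S14 S11-0->S7 S11-1->S8 S12-0->S9 S12-1->S10 S13-0->S11 S13-1->S12 S14-0->S13 S14-1->S14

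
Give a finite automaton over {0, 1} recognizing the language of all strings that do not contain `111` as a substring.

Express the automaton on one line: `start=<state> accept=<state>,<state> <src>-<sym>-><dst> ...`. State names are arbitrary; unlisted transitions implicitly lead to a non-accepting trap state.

start=q0 accept=q0,q1,q2 q0-0->q0 q0-1->q1 q1-0->q0 q1-1->q2 q2-0->q0 q2-1->q3 q3-0->q3 q3-1->q3

This is the complement of 'contains `111`'. Use the same substring-matching states — q0 through q3 holding how much of `111` has just been matched — but flip the accepting set: everything except the trap q3 accepts.
With 4 states:
        0   1  
>* q0   q0  q1 
 * q1   q0  q2 
 * q2   q0  q3 
   q3   q3  q3 
(> = start, * = accepting)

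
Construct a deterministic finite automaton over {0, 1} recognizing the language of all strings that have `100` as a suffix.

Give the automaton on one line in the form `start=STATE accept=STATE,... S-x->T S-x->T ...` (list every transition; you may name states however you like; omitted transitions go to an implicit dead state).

start=S0 accept=S3 S0-0->S0 S0-1->S1 S1-0->S2 S1-1->S1 S2-0->S3 S2-1->S1 S3-0->S0 S3-1->S1

Remember how much of `100` the current input suffix matches. State S0 means no match yet; S1 means the last symbol is `1`; S2 means the last 2 symbols are `10`; S3 means the last 3 symbols are `100`. Only S3 accepts. On a mismatch, fall back to the longest proper suffix that is still a prefix of `100`.
A 4-state machine:
        0   1  
>  S0   S0  S1 
   S1   S2  S1 
   S2   S3  S1 
 * S3   S0  S1 
(> = start, * = accepting)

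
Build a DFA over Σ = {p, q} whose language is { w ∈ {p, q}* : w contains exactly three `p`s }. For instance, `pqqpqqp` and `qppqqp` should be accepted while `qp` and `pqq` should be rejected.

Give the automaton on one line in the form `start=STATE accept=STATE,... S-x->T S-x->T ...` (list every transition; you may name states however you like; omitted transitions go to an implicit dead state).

start=S0 accept=S3 S0-p->S1 S0-q->S0 S1-p->S2 S1-q->S1 S2-p->S3 S2-q->S2 S3-p->S4 S3-q->S3 S4-p->S4 S4-q->S4

Only the number of `p`s matters, and only up to 4. Make a chain S0 → S1 → S2 → S3 → S4 advanced by each `p` (with S4 absorbing); every other symbol self-loops. The accepting set is {S3}.
5 states suffice.
        p   q  
>  S0   S1  S0 
   S1   S2  S1 
   S2   S3  S2 
 * S3   S4  S3 
   S4   S4  S4 
(> = start, * = accepting)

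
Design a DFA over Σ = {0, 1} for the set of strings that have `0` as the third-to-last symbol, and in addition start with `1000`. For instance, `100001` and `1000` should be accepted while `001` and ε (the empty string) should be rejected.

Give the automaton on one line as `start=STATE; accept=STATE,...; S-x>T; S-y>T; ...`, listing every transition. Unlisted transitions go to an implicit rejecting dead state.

Run two small machines in parallel and take their product. One (15 states) tracks the last 3 symbols read; the other (6 states) tracks whether the input so far still matches the prefix `1000`. Each combined state is a pair, one component from each; accept when both components accept. Equivalent product states are then merged.
A 13-state machine:
          0    1  
>  S0     S1   S2 
   S1     S1   S1 
   S2     S3   S1 
   S3     S4   S1 
   S4     S5   S1 
 * S5     S5   S6 
 * S6     S7   S8 
 * S7     S9  S10 
 * S8    S11  S12 
   S9     S5   S6 
   S10    S7   S8 
   S11    S9  S10 
   S12   S11  S12 
(> = start, * = accepting)

start=S0; accept=S5,S6,S7,S8; S0-0>S1; S0-1>S2; S1-0>S1; S1-1>S1; S2-0>S3; S2-1>S1; S3-0>S4; S3-1>S1; S4-0>S5; S4-1>S1; S5-0>S5; S5-1>S6; S6-0>S7; S6-1>S8; S7-0>S9; S7-1>S10; S8-0>S11; S8-1>S12; S9-0>S5; S9-1>S6; S10-0>S7; S10-1>S8; S11-0>S9; S11-1>S10; S12-0>S11; S12-1>S12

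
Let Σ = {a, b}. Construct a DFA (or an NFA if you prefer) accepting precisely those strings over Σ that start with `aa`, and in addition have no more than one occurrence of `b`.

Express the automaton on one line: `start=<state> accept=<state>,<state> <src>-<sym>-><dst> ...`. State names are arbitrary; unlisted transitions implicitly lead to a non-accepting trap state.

start=S0 accept=S3,S5 S0-a->S1 S0-b->S2 S1-a->S3 S1-b->S2 S2-a->S2 S2-b->S4 S3-a->S3 S3-b->S5 S4-a->S4 S4-b->S4 S5-a->S5 S5-b->S6 S6-a->S6 S6-b->S6

Run two small machines in parallel and take their product. The first has 4 states tracking whether the input so far still matches the prefix `aa`; the second has 3 states tracking the count of `b`s, saturating at 2. A product state is a pair (one from each), accepting exactly when both do.
A 7-state machine:
        a   b  
>  S0   S1  S2 
   S1   S3  S2 
   S2   S2  S4 
 * S3   S3  S5 
   S4   S4  S4 
 * S5   S5  S6 
   S6   S6  S6 
(> = start, * = accepting)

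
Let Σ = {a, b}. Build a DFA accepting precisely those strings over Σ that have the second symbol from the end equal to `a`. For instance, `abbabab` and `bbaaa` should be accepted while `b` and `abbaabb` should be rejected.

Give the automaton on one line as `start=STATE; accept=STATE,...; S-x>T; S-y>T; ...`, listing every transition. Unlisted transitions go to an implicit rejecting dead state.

start=q0; accept=q3,q4; q0-a>q1; q0-b>q2; q1-a>q3; q1-b>q4; q2-a>q5; q2-b>q6; q3-a>q3; q3-b>q4; q4-a>q5; q4-b>q6; q5-a>q3; q5-b>q4; q6-a>q5; q6-b>q6

Because acceptance depends on a position counted from the end, the machine has to buffer the most recent 2 symbols. Make each state the string of the last up-to-2 symbols read; on input `x` shift the window left and append `x`. Accept when the buffered window has length 2 and begins with `a`.
7 states suffice.
        a   b  
>  q0   q1  q2 
   q1   q3  q4 
   q2   q5  q6 
 * q3   q3  q4 
 * q4   q5  q6 
   q5   q3  q4 
   q6   q5  q6 
(> = start, * = accepting)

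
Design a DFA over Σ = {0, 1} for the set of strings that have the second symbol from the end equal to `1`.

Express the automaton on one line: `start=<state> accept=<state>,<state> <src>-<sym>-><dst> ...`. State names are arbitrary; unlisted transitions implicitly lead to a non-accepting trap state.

start=q0 accept=q5,q6 q0-0->q1 q0-1->q2 q1-0->q3 q1-1->q4 q2-0->q5 q2-1->q6 q3-0->q3 q3-1->q4 q4-0->q5 q4-1->q6 q5-0->q3 q5-1->q4 q6-0->q5 q6-1->q6

A DFA must remember the last 2 symbols (since which symbol is second-to-last isn't known until the input ends). Use one state per possible window of the last ≤2 symbols; accept from those whose window starts with `1`.
With 7 states:
        0   1  
>  q0   q1  q2 
   q1   q3  q4 
   q2   q5  q6 
   q3   q3  q4 
   q4   q5  q6 
 * q5   q3  q4 
 * q6   q5  q6 
(> = start, * = accepting)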